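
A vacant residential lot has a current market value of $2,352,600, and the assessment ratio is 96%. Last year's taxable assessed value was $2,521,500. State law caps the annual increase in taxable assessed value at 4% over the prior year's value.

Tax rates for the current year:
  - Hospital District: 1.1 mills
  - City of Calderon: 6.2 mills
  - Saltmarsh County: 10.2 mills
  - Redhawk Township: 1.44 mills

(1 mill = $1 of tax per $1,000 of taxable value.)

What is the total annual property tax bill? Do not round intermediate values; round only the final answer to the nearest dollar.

$42,776

Uncapped assessed value = $2,352,600 × 0.96 = $2,258,496
Cap limit = $2,521,500 × 1.04 = $2,622,360
Taxable assessed value = min($2,258,496, $2,622,360) = $2,258,496 (cap does not bind)
Hospital District: $2,258,496 × 0.0011 = $2,484.3456
City of Calderon: $2,258,496 × 0.0062 = $14,002.6752
Saltmarsh County: $2,258,496 × 0.0102 = $23,036.6592
Redhawk Township: $2,258,496 × 0.00144 = $3,252.23424
Total = $42,775.91424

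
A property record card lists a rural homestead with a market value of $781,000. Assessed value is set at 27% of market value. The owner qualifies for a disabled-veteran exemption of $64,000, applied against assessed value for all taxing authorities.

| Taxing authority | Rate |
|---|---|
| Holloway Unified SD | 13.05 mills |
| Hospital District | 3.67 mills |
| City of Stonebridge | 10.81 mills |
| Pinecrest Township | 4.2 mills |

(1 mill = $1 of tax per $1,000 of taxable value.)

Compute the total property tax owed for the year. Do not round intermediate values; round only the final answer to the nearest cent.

$4,660.19

Assessed value = $781,000 × 0.27 = $210,870
Taxable value = $210,870 − $64,000 = $146,870
Holloway Unified SD: $146,870 × 0.01305 = $1,916.6535
Hospital District: $146,870 × 0.00367 = $539.0129
City of Stonebridge: $146,870 × 0.01081 = $1,587.6647
Pinecrest Township: $146,870 × 0.0042 = $616.854
Total = $1,916.6535 + $539.0129 + $1,587.6647 + $616.854 = $4,660.1851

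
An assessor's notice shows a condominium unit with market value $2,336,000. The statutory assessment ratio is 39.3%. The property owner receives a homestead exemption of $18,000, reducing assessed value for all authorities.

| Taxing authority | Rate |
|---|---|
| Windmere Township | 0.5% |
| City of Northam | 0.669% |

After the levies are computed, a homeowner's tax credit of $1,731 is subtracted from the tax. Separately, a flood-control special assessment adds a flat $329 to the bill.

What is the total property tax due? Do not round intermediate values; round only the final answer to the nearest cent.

Assessed value = $2,336,000 × 0.393 = $918,048
Taxable value = $918,048 − $18,000 = $900,048
Windmere Township: $900,048 × 0.005 = $4,500.24
City of Northam: $900,048 × 0.00669 = $6,021.32112
Levies subtotal = $10,521.56112
After credit = $10,521.56112 − $1,731 = $8,790.56112
Total = $8,790.56112 + $329 = $9,119.56112

$9,119.56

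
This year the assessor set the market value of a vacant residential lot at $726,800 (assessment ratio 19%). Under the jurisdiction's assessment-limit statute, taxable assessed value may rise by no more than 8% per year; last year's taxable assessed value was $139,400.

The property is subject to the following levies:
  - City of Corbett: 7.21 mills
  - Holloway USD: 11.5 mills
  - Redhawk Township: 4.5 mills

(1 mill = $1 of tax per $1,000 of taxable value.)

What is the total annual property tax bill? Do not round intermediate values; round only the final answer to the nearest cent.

Uncapped assessed value = $726,800 × 0.19 = $138,092
Cap limit = $139,400 × 1.08 = $150,552
Taxable assessed value = min($138,092, $150,552) = $138,092 (cap does not bind)
City of Corbett: $138,092 × 0.00721 = $995.64332
Holloway USD: $138,092 × 0.0115 = $1,588.058
Redhawk Township: $138,092 × 0.0045 = $621.414
Total = $3,205.11532

$3,205.12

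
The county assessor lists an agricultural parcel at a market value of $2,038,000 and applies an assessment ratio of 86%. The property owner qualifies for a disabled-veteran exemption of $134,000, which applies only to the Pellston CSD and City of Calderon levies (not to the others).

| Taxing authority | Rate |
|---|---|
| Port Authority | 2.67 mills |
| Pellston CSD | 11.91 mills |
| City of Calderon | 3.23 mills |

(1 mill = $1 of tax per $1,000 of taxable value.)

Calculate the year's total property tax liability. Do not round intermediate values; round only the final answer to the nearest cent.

$29,186.47

Assessed value = $2,038,000 × 0.86 = $1,752,680
Port Authority: $1,752,680 × 0.00267 = $4,679.6556
Pellston CSD: ($1,752,680 − $134,000) × 0.01191 = $1,618,680 × 0.01191 = $19,278.4788
City of Calderon: ($1,752,680 − $134,000) × 0.00323 = $1,618,680 × 0.00323 = $5,228.3364
Total = $29,186.4708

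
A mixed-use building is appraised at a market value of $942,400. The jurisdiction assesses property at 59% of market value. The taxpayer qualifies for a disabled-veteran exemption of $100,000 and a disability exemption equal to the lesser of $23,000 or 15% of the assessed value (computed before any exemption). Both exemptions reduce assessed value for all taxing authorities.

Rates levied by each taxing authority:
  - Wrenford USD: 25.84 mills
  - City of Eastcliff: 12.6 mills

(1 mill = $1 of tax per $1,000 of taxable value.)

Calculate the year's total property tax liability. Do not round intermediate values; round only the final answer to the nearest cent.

$16,645.14

Assessed value = $942,400 × 0.59 = $556,016
Disability exemption = min($23,000, 15% × $556,016) = min($23,000, $83,402.4) = $23,000 (dollar cap binds)
Taxable value = $556,016 − $100,000 − $23,000 = $433,016
Wrenford USD: $433,016 × 0.02584 = $11,189.13344
City of Eastcliff: $433,016 × 0.0126 = $5,456.0016
Total = $16,645.13504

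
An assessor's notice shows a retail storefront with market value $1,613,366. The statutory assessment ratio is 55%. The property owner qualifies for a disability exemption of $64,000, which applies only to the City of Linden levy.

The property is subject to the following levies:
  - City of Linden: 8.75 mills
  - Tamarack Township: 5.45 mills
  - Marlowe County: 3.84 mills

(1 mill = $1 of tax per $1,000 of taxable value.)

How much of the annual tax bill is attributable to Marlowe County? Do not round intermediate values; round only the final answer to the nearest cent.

$3,407.43

Assessed value = $1,613,366 × 0.55 = $887,351.3
Marlowe County taxable value = $887,351.3 (exemption does not apply)
Marlowe County levy = $887,351.3 × 0.00384 = $3,407.428992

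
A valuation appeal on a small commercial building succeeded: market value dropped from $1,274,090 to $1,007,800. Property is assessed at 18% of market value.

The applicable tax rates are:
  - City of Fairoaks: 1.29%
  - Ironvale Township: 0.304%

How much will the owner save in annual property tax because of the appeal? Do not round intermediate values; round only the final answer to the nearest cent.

$764.04

Old assessed value = $1,274,090 × 0.18 = $229,336.2
New assessed value = $1,007,800 × 0.18 = $181,404
Combined rate = 0.0129 + 0.00304 = 0.01594
Old tax = $229,336.2 × 0.01594 = $3,655.619028
New tax = $181,404 × 0.01594 = $2,891.57976
Reduction = $3,655.619028 − $2,891.57976 = $764.039268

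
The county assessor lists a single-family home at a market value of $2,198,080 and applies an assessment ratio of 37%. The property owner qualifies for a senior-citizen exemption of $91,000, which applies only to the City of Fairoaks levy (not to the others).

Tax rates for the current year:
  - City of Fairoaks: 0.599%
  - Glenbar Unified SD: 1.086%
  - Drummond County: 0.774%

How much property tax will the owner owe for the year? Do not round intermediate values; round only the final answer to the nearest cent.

$19,453.70

Assessed value = $2,198,080 × 0.37 = $813,289.6
City of Fairoaks: ($813,289.6 − $91,000) × 0.00599 = $722,289.6 × 0.00599 = $4,326.514704
Glenbar Unified SD: $813,289.6 × 0.01086 = $8,832.325056
Drummond County: $813,289.6 × 0.00774 = $6,294.861504
Total = $19,453.701264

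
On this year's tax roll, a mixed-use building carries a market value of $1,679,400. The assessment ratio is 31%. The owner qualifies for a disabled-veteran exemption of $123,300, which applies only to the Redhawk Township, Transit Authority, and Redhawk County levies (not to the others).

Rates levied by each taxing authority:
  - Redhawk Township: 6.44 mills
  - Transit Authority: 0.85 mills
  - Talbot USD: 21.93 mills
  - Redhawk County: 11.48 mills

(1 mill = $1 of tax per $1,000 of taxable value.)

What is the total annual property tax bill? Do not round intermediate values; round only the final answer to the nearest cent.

$18,874.65

Assessed value = $1,679,400 × 0.31 = $520,614
Redhawk Township: ($520,614 − $123,300) × 0.00644 = $397,314 × 0.00644 = $2,558.70216
Transit Authority: ($520,614 − $123,300) × 0.00085 = $397,314 × 0.00085 = $337.7169
Talbot USD: $520,614 × 0.02193 = $11,417.06502
Redhawk County: ($520,614 − $123,300) × 0.01148 = $397,314 × 0.01148 = $4,561.16472
Total = $18,874.6488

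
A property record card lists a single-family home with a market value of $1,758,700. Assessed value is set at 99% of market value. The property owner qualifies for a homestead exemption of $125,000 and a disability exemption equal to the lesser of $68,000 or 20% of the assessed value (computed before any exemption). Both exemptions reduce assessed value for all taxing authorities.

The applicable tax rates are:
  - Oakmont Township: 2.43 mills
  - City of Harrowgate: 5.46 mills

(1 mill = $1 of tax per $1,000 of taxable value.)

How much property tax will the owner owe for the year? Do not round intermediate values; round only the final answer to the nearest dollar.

Assessed value = $1,758,700 × 0.99 = $1,741,113
Disability exemption = min($68,000, 20% × $1,741,113) = min($68,000, $348,222.6) = $68,000 (dollar cap binds)
Taxable value = $1,741,113 − $125,000 − $68,000 = $1,548,113
Oakmont Township: $1,548,113 × 0.00243 = $3,761.91459
City of Harrowgate: $1,548,113 × 0.00546 = $8,452.69698
Total = $12,214.61157

$12,215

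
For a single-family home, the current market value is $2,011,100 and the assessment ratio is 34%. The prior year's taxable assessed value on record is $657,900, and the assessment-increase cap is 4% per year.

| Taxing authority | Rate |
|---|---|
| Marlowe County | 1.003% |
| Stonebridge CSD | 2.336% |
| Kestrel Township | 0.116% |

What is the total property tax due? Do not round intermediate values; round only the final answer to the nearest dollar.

$23,624

Uncapped assessed value = $2,011,100 × 0.34 = $683,774
Cap limit = $657,900 × 1.04 = $684,216
Taxable assessed value = min($683,774, $684,216) = $683,774 (cap does not bind)
Marlowe County: $683,774 × 0.01003 = $6,858.25322
Stonebridge CSD: $683,774 × 0.02336 = $15,972.96064
Kestrel Township: $683,774 × 0.00116 = $793.17784
Total = $23,624.3917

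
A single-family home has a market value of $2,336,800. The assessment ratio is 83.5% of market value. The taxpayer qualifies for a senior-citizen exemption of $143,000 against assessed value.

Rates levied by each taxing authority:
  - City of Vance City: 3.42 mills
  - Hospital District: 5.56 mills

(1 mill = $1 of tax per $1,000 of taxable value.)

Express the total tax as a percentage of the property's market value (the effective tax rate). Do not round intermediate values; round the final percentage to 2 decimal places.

Assessed value = $2,336,800 × 0.835 = $1,951,228
Taxable value = $1,951,228 − $143,000 = $1,808,228
City of Vance City: $1,808,228 × 0.00342 = $6,184.13976
Hospital District: $1,808,228 × 0.00556 = $10,053.74768
Total tax = $16,237.88744
Effective rate = $16,237.88744 ÷ $2,336,800 = 0.69% of market value

0.69%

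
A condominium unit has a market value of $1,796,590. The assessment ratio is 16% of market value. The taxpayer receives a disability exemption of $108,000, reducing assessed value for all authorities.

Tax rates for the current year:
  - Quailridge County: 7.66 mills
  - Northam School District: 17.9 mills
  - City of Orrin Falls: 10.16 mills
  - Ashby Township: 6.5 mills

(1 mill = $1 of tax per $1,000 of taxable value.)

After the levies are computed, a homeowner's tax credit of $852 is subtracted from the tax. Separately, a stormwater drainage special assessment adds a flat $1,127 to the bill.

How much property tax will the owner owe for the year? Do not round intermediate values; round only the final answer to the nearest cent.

$7,851.56

Assessed value = $1,796,590 × 0.16 = $287,454.4
Taxable value = $287,454.4 − $108,000 = $179,454.4
Quailridge County: $179,454.4 × 0.00766 = $1,374.620704
Northam School District: $179,454.4 × 0.0179 = $3,212.23376
City of Orrin Falls: $179,454.4 × 0.01016 = $1,823.256704
Ashby Township: $179,454.4 × 0.0065 = $1,166.4536
Levies subtotal = $7,576.564768
After credit = $7,576.564768 − $852 = $6,724.564768
Total = $6,724.564768 + $1,127 = $7,851.564768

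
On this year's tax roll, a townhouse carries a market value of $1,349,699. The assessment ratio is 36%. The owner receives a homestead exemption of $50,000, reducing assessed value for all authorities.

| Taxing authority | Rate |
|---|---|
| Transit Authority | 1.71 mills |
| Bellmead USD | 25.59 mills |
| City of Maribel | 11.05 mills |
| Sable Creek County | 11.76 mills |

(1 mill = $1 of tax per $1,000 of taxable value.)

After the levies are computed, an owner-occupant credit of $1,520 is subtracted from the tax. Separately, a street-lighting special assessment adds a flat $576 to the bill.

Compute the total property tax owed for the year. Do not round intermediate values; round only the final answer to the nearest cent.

$20,898.53

Assessed value = $1,349,699 × 0.36 = $485,891.64
Taxable value = $485,891.64 − $50,000 = $435,891.64
Transit Authority: $435,891.64 × 0.00171 = $745.3747044
Bellmead USD: $435,891.64 × 0.02559 = $11,154.4670676
City of Maribel: $435,891.64 × 0.01105 = $4,816.602622
Sable Creek County: $435,891.64 × 0.01176 = $5,126.0856864
Levies subtotal = $21,842.5300804
After credit = $21,842.5300804 − $1,520 = $20,322.5300804
Total = $20,322.5300804 + $576 = $20,898.5300804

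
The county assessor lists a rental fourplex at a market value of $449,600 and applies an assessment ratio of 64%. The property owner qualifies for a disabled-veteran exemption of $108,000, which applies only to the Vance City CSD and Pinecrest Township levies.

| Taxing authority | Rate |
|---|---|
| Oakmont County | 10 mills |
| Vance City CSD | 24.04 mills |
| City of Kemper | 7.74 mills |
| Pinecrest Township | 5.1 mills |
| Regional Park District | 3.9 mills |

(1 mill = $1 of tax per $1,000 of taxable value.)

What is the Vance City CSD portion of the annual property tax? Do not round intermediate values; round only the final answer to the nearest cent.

$4,321.05

Assessed value = $449,600 × 0.64 = $287,744
Vance City CSD taxable value = $287,744 − $108,000 = $179,744
Vance City CSD levy = $179,744 × 0.02404 = $4,321.04576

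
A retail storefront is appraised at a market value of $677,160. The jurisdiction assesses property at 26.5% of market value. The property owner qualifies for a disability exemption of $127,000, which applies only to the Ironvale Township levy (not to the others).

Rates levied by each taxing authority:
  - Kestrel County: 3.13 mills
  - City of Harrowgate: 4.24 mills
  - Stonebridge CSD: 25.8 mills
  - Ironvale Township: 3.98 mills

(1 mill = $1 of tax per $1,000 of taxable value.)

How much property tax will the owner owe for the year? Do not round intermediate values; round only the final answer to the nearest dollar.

Assessed value = $677,160 × 0.265 = $179,447.4
Kestrel County: $179,447.4 × 0.00313 = $561.670362
City of Harrowgate: $179,447.4 × 0.00424 = $760.856976
Stonebridge CSD: $179,447.4 × 0.0258 = $4,629.74292
Ironvale Township: ($179,447.4 − $127,000) × 0.00398 = $52,447.4 × 0.00398 = $208.740652
Total = $6,161.01091

$6,161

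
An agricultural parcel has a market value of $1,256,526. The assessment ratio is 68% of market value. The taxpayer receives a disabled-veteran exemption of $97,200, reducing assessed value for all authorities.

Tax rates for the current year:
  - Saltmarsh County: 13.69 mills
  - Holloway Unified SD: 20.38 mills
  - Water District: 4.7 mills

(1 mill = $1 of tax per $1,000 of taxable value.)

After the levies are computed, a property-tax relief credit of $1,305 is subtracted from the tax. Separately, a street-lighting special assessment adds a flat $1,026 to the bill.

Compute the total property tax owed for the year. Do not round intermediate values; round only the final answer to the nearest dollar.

$29,079

Assessed value = $1,256,526 × 0.68 = $854,437.68
Taxable value = $854,437.68 − $97,200 = $757,237.68
Saltmarsh County: $757,237.68 × 0.01369 = $10,366.5838392
Holloway Unified SD: $757,237.68 × 0.02038 = $15,432.5039184
Water District: $757,237.68 × 0.0047 = $3,559.017096
Levies subtotal = $29,358.1048536
After credit = $29,358.1048536 − $1,305 = $28,053.1048536
Total = $28,053.1048536 + $1,026 = $29,079.1048536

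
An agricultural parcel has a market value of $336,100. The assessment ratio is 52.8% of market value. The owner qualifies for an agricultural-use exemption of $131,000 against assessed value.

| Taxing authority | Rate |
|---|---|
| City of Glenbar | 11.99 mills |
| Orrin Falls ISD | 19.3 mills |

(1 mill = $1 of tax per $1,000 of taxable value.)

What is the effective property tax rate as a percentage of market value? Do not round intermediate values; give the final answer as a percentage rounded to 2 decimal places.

0.43%

Assessed value = $336,100 × 0.528 = $177,460.8
Taxable value = $177,460.8 − $131,000 = $46,460.8
City of Glenbar: $46,460.8 × 0.01199 = $557.064992
Orrin Falls ISD: $46,460.8 × 0.0193 = $896.69344
Total tax = $1,453.758432
Effective rate = $1,453.758432 ÷ $336,100 = 0.43% of market value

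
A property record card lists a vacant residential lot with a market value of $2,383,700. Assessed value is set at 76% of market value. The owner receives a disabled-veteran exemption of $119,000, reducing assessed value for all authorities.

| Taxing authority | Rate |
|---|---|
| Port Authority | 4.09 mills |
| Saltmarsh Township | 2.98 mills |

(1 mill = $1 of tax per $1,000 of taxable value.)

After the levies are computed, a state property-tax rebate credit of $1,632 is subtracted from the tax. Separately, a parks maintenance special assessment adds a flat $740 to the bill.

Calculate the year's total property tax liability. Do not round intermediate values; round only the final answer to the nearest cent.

Assessed value = $2,383,700 × 0.76 = $1,811,612
Taxable value = $1,811,612 − $119,000 = $1,692,612
Port Authority: $1,692,612 × 0.00409 = $6,922.78308
Saltmarsh Township: $1,692,612 × 0.00298 = $5,043.98376
Levies subtotal = $11,966.76684
After credit = $11,966.76684 − $1,632 = $10,334.76684
Total = $10,334.76684 + $740 = $11,074.76684

$11,074.77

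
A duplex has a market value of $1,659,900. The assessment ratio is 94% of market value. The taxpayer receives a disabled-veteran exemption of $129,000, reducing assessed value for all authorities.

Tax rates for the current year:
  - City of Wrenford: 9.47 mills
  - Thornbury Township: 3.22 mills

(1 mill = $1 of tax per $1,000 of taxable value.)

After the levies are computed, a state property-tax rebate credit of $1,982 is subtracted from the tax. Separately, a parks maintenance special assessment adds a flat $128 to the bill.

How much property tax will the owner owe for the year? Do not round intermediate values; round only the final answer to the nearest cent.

Assessed value = $1,659,900 × 0.94 = $1,560,306
Taxable value = $1,560,306 − $129,000 = $1,431,306
City of Wrenford: $1,431,306 × 0.00947 = $13,554.46782
Thornbury Township: $1,431,306 × 0.00322 = $4,608.80532
Levies subtotal = $18,163.27314
After credit = $18,163.27314 − $1,982 = $16,181.27314
Total = $16,181.27314 + $128 = $16,309.27314

$16,309.27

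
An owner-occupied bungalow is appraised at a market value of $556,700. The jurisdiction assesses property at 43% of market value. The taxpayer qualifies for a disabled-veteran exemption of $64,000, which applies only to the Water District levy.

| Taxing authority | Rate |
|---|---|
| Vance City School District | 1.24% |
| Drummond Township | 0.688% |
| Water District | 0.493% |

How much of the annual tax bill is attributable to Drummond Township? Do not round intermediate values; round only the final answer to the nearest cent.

Assessed value = $556,700 × 0.43 = $239,381
Drummond Township taxable value = $239,381 (exemption does not apply)
Drummond Township levy = $239,381 × 0.00688 = $1,646.94128

$1,646.94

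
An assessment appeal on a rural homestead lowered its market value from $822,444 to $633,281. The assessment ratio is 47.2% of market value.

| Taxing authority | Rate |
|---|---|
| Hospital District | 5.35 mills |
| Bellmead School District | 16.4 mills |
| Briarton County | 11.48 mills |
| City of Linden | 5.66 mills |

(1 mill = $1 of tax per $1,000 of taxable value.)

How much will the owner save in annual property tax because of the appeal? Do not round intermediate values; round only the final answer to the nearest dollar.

$3,472

Old assessed value = $822,444 × 0.472 = $388,193.568
New assessed value = $633,281 × 0.472 = $298,908.632
Combined rate = 0.00535 + 0.0164 + 0.01148 + 0.00566 = 0.03889
Old tax = $388,193.568 × 0.03889 = $15,096.84785952
New tax = $298,908.632 × 0.03889 = $11,624.55669848
Reduction = $15,096.84785952 − $11,624.55669848 = $3,472.29116104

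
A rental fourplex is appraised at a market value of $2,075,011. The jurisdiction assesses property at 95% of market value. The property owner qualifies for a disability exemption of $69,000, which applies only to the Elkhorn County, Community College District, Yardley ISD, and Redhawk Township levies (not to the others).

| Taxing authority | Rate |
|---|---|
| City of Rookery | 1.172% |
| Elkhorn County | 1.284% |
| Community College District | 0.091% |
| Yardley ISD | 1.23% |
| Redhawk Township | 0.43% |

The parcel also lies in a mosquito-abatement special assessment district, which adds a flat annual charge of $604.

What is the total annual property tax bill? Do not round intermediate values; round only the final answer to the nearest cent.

$81,440.78

Assessed value = $2,075,011 × 0.95 = $1,971,260.45
City of Rookery: $1,971,260.45 × 0.01172 = $23,103.172474
Elkhorn County: ($1,971,260.45 − $69,000) × 0.01284 = $1,902,260.45 × 0.01284 = $24,425.024178
Community College District: ($1,971,260.45 − $69,000) × 0.00091 = $1,902,260.45 × 0.00091 = $1,731.0570095
Yardley ISD: ($1,971,260.45 − $69,000) × 0.0123 = $1,902,260.45 × 0.0123 = $23,397.803535
Redhawk Township: ($1,971,260.45 − $69,000) × 0.0043 = $1,902,260.45 × 0.0043 = $8,179.719935
Levies subtotal = $80,836.7771315
Total = $80,836.7771315 + $604 = $81,440.7771315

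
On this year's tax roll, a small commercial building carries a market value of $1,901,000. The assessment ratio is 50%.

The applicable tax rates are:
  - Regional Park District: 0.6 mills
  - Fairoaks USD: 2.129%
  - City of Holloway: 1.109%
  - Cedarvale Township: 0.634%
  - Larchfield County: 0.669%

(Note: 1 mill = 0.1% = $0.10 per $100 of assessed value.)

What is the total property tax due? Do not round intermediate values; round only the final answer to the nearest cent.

Assessed value = $1,901,000 × 0.5 = $950,500
Regional Park District: $950,500 × 0.0006 = $570.3
Fairoaks USD: $950,500 × 0.02129 = $20,236.145
City of Holloway: $950,500 × 0.01109 = $10,541.045
Cedarvale Township: $950,500 × 0.00634 = $6,026.17
Larchfield County: $950,500 × 0.00669 = $6,358.845
Total = $43,732.505

$43,732.51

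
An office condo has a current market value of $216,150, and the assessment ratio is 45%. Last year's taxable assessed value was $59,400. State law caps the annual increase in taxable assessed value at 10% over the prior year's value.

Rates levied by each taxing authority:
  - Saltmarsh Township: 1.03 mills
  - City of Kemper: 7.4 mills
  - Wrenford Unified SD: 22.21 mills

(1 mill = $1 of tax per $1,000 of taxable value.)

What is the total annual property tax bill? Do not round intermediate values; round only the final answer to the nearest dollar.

Uncapped assessed value = $216,150 × 0.45 = $97,267.5
Cap limit = $59,400 × 1.1 = $65,340
Taxable assessed value = min($97,267.5, $65,340) = $65,340 (cap binds)
Saltmarsh Township: $65,340 × 0.00103 = $67.3002
City of Kemper: $65,340 × 0.0074 = $483.516
Wrenford Unified SD: $65,340 × 0.02221 = $1,451.2014
Total = $2,002.0176

$2,002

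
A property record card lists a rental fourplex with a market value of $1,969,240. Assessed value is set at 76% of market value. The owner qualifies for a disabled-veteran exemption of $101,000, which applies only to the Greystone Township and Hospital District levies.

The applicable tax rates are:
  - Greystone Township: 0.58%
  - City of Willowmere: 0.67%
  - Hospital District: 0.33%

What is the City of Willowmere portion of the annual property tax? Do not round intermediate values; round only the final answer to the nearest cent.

$10,027.37

Assessed value = $1,969,240 × 0.76 = $1,496,622.4
City of Willowmere taxable value = $1,496,622.4 (exemption does not apply)
City of Willowmere levy = $1,496,622.4 × 0.0067 = $10,027.37008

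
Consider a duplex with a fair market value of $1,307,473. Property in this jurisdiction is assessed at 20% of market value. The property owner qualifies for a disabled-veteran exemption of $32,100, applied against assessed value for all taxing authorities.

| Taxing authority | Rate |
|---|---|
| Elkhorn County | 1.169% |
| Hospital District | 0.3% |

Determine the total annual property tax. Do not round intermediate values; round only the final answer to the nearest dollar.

$3,370

Assessed value = $1,307,473 × 0.2 = $261,494.6
Taxable value = $261,494.6 − $32,100 = $229,394.6
Elkhorn County: $229,394.6 × 0.01169 = $2,681.622874
Hospital District: $229,394.6 × 0.003 = $688.1838
Total = $2,681.622874 + $688.1838 = $3,369.806674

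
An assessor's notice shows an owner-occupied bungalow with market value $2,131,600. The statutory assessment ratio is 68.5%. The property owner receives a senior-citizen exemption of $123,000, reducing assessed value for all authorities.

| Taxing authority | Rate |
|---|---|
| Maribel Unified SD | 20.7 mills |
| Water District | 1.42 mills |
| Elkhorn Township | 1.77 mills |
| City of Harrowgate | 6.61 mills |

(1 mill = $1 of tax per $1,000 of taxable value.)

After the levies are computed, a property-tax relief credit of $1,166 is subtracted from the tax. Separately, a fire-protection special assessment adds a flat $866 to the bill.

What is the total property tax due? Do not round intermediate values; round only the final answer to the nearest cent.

Assessed value = $2,131,600 × 0.685 = $1,460,146
Taxable value = $1,460,146 − $123,000 = $1,337,146
Maribel Unified SD: $1,337,146 × 0.0207 = $27,678.9222
Water District: $1,337,146 × 0.00142 = $1,898.74732
Elkhorn Township: $1,337,146 × 0.00177 = $2,366.74842
City of Harrowgate: $1,337,146 × 0.00661 = $8,838.53506
Levies subtotal = $40,782.953
After credit = $40,782.953 − $1,166 = $39,616.953
Total = $39,616.953 + $866 = $40,482.953

$40,482.95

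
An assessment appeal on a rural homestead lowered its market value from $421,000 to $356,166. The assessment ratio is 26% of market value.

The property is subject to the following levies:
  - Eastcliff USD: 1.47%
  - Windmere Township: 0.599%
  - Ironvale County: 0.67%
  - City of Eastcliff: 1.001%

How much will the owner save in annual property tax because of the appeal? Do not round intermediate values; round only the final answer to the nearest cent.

$630.45

Old assessed value = $421,000 × 0.26 = $109,460
New assessed value = $356,166 × 0.26 = $92,603.16
Combined rate = 0.0147 + 0.00599 + 0.0067 + 0.01001 = 0.0374
Old tax = $109,460 × 0.0374 = $4,093.804
New tax = $92,603.16 × 0.0374 = $3,463.358184
Reduction = $4,093.804 − $3,463.358184 = $630.445816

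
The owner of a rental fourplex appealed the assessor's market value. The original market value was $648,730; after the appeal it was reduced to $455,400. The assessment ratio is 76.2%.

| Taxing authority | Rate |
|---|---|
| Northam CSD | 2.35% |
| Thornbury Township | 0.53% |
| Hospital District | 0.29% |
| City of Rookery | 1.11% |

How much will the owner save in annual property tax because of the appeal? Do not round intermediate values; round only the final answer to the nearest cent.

$6,305.19

Old assessed value = $648,730 × 0.762 = $494,332.26
New assessed value = $455,400 × 0.762 = $347,014.8
Combined rate = 0.0235 + 0.0053 + 0.0029 + 0.0111 = 0.0428
Old tax = $494,332.26 × 0.0428 = $21,157.420728
New tax = $347,014.8 × 0.0428 = $14,852.23344
Reduction = $21,157.420728 − $14,852.23344 = $6,305.187288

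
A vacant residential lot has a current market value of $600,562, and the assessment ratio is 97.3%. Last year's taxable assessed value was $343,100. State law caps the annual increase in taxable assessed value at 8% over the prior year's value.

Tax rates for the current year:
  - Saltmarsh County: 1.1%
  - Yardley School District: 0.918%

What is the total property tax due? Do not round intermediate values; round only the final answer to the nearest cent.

$7,477.66

Uncapped assessed value = $600,562 × 0.973 = $584,346.826
Cap limit = $343,100 × 1.08 = $370,548
Taxable assessed value = min($584,346.826, $370,548) = $370,548 (cap binds)
Saltmarsh County: $370,548 × 0.011 = $4,076.028
Yardley School District: $370,548 × 0.00918 = $3,401.63064
Total = $7,477.65864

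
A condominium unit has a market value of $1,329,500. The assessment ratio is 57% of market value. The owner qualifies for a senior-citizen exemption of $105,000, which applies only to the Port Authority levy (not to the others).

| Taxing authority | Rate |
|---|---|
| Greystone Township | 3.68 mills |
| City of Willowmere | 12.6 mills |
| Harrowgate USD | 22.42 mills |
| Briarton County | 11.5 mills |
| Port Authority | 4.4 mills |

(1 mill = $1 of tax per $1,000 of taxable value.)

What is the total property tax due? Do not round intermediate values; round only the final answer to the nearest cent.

Assessed value = $1,329,500 × 0.57 = $757,815
Greystone Township: $757,815 × 0.00368 = $2,788.7592
City of Willowmere: $757,815 × 0.0126 = $9,548.469
Harrowgate USD: $757,815 × 0.02242 = $16,990.2123
Briarton County: $757,815 × 0.0115 = $8,714.8725
Port Authority: ($757,815 − $105,000) × 0.0044 = $652,815 × 0.0044 = $2,872.386
Total = $40,914.699

$40,914.70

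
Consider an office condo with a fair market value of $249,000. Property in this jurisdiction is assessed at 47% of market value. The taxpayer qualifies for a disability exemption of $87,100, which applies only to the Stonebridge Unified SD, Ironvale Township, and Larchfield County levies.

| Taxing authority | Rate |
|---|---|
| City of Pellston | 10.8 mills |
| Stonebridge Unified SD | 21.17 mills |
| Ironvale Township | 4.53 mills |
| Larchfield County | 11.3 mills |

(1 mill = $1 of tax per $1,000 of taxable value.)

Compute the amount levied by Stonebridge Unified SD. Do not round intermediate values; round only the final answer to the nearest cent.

Assessed value = $249,000 × 0.47 = $117,030
Stonebridge Unified SD taxable value = $117,030 − $87,100 = $29,930
Stonebridge Unified SD levy = $29,930 × 0.02117 = $633.6181

$633.62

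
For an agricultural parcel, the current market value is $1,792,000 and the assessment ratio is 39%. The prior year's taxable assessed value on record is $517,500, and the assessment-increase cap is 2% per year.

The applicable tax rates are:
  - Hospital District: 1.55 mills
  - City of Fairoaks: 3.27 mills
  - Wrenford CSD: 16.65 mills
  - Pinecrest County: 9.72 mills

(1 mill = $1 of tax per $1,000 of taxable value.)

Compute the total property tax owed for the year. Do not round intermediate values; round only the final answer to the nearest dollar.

Uncapped assessed value = $1,792,000 × 0.39 = $698,880
Cap limit = $517,500 × 1.02 = $527,850
Taxable assessed value = min($698,880, $527,850) = $527,850 (cap binds)
Hospital District: $527,850 × 0.00155 = $818.1675
City of Fairoaks: $527,850 × 0.00327 = $1,726.0695
Wrenford CSD: $527,850 × 0.01665 = $8,788.7025
Pinecrest County: $527,850 × 0.00972 = $5,130.702
Total = $16,463.6415

$16,464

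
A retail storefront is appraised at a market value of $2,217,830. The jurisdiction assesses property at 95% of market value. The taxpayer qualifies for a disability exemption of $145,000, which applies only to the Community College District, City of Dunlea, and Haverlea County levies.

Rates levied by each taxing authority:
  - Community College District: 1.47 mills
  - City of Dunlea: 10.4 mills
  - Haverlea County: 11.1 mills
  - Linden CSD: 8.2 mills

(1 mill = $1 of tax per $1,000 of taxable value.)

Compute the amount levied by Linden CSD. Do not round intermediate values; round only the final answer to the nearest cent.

$17,276.90

Assessed value = $2,217,830 × 0.95 = $2,106,938.5
Linden CSD taxable value = $2,106,938.5 (exemption does not apply)
Linden CSD levy = $2,106,938.5 × 0.0082 = $17,276.8957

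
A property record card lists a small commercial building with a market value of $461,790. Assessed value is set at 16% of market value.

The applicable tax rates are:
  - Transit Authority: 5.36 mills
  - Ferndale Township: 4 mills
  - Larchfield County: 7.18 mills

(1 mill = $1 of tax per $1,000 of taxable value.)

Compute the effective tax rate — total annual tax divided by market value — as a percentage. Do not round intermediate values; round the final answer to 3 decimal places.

0.265%

Assessed value = $461,790 × 0.16 = $73,886.4
Transit Authority: $73,886.4 × 0.00536 = $396.031104
Ferndale Township: $73,886.4 × 0.004 = $295.5456
Larchfield County: $73,886.4 × 0.00718 = $530.504352
Total tax = $1,222.081056
Effective rate = $1,222.081056 ÷ $461,790 = 0.265% of market value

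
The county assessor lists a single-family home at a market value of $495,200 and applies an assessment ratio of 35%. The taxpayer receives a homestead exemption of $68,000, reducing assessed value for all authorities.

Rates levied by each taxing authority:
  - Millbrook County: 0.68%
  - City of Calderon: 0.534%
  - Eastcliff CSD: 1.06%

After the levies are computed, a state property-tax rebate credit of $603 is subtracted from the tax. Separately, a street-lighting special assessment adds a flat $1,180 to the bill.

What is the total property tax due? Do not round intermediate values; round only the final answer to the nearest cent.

$2,971.98

Assessed value = $495,200 × 0.35 = $173,320
Taxable value = $173,320 − $68,000 = $105,320
Millbrook County: $105,320 × 0.0068 = $716.176
City of Calderon: $105,320 × 0.00534 = $562.4088
Eastcliff CSD: $105,320 × 0.0106 = $1,116.392
Levies subtotal = $2,394.9768
After credit = $2,394.9768 − $603 = $1,791.9768
Total = $1,791.9768 + $1,180 = $2,971.9768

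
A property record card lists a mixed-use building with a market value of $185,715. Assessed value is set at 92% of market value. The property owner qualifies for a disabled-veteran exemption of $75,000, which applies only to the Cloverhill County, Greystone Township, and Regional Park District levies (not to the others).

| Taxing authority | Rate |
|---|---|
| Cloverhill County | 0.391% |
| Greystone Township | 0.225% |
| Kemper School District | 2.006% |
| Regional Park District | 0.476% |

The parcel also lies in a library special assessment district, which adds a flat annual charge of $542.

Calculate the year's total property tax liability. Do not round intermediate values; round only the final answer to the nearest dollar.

$5,016

Assessed value = $185,715 × 0.92 = $170,857.8
Cloverhill County: ($170,857.8 − $75,000) × 0.00391 = $95,857.8 × 0.00391 = $374.803998
Greystone Township: ($170,857.8 − $75,000) × 0.00225 = $95,857.8 × 0.00225 = $215.68005
Kemper School District: $170,857.8 × 0.02006 = $3,427.407468
Regional Park District: ($170,857.8 − $75,000) × 0.00476 = $95,857.8 × 0.00476 = $456.283128
Levies subtotal = $4,474.174644
Total = $4,474.174644 + $542 = $5,016.174644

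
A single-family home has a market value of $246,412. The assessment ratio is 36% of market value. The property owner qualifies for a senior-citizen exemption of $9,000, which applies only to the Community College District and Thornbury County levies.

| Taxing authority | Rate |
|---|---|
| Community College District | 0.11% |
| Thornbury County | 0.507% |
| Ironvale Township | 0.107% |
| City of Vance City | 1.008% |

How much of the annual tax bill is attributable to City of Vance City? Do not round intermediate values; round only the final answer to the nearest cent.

Assessed value = $246,412 × 0.36 = $88,708.32
City of Vance City taxable value = $88,708.32 (exemption does not apply)
City of Vance City levy = $88,708.32 × 0.01008 = $894.1798656

$894.18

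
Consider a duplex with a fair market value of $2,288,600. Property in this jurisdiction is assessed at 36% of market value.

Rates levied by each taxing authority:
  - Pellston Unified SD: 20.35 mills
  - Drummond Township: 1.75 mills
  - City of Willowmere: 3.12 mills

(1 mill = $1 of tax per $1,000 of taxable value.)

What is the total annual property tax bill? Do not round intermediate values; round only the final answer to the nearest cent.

Assessed value = $2,288,600 × 0.36 = $823,896
Pellston Unified SD: $823,896 × 0.02035 = $16,766.2836
Drummond Township: $823,896 × 0.00175 = $1,441.818
City of Willowmere: $823,896 × 0.00312 = $2,570.55552
Total = $16,766.2836 + $1,441.818 + $2,570.55552 = $20,778.65712

$20,778.66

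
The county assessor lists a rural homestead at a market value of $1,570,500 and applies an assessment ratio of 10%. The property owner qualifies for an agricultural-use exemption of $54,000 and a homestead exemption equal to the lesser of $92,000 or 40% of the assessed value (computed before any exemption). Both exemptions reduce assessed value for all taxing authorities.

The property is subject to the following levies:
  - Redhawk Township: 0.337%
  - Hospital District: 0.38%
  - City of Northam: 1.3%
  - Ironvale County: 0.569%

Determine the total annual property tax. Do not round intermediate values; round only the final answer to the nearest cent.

$1,040.35

Assessed value = $1,570,500 × 0.1 = $157,050
Homestead exemption = min($92,000, 40% × $157,050) = min($92,000, $62,820) = $62,820 (percentage binds)
Taxable value = $157,050 − $54,000 − $62,820 = $40,230
Redhawk Township: $40,230 × 0.00337 = $135.5751
Hospital District: $40,230 × 0.0038 = $152.874
City of Northam: $40,230 × 0.013 = $522.99
Ironvale County: $40,230 × 0.00569 = $228.9087
Total = $1,040.3478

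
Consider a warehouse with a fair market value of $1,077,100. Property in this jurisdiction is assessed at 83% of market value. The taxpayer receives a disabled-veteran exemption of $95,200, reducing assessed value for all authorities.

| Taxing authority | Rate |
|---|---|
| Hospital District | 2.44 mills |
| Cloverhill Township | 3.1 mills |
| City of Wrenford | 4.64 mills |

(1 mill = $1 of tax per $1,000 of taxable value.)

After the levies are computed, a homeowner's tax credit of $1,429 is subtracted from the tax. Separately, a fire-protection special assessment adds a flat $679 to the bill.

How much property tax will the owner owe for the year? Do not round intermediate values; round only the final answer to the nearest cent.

$7,381.71

Assessed value = $1,077,100 × 0.83 = $893,993
Taxable value = $893,993 − $95,200 = $798,793
Hospital District: $798,793 × 0.00244 = $1,949.05492
Cloverhill Township: $798,793 × 0.0031 = $2,476.2583
City of Wrenford: $798,793 × 0.00464 = $3,706.39952
Levies subtotal = $8,131.71274
After credit = $8,131.71274 − $1,429 = $6,702.71274
Total = $6,702.71274 + $679 = $7,381.71274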